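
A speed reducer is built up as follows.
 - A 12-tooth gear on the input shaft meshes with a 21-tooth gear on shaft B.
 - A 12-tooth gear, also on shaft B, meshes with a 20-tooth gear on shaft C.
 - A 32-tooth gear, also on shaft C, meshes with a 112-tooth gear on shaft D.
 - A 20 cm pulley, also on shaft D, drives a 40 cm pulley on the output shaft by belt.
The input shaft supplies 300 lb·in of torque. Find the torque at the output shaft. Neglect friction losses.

gear mesh 21/12 = 1.75 → τ = 300·1.75 = 525 lb·in
gear mesh 20/12 = 1.6667 → τ = 525·1.6667 = 875 lb·in
gear mesh 112/32 = 3.5 → τ = 875·3.5 = 3062.5 lb·in
belt 40/20 = 2 → τ = 3062.5·2 = 6125 lb·in

6125 lb·in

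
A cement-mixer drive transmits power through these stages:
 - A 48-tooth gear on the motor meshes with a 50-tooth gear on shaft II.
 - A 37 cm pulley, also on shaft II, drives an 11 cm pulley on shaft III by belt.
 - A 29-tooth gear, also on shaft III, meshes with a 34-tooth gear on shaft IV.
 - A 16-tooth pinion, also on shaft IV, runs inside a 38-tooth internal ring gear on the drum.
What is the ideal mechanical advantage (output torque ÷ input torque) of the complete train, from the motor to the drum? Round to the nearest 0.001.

0.862

Each stage contributes driven/driver: gear mesh 50/48 = 1.0417, belt 11/37 = 0.2973, gear mesh 34/29 = 1.1724, internal gear 38/16 = 2.375.
Overall: 1.0417 × 0.2973 × 1.1724 × 2.375 = 0.86231.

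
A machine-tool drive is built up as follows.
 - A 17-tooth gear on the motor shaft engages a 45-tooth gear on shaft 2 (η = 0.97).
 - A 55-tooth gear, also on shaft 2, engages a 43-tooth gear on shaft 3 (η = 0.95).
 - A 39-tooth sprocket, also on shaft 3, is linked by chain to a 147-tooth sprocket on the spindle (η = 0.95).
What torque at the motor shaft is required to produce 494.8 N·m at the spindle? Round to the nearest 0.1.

72.5 N·m

Overall ratio R = 2.6471 × 0.78182 × 3.7692 = 7.8005; overall efficiency η = 0.97 × 0.95 × 0.95 = 0.8754.
Input torque = output torque / (R × η) = 494.8 / (7.8005 × 0.8754) = 72.458 N·m.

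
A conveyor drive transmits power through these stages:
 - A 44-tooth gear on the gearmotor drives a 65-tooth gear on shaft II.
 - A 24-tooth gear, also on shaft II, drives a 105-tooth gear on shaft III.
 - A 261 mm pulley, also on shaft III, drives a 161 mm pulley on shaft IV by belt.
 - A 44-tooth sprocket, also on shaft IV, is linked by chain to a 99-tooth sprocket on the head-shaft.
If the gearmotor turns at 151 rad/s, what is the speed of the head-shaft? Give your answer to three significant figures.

16.8 rad/s

the gearmotor → shaft II (gear mesh, 65/44): 151 ÷ 1.4773 = 102.22 rad/s
shaft II → shaft III (gear mesh, 105/24): 102.22 ÷ 4.375 = 23.364 rad/s
shaft III → shaft IV (belt, 161/261): 23.364 ÷ 0.61686 = 37.875 rad/s
shaft IV → the head-shaft (chain, 99/44): 37.875 ÷ 2.25 = 16.833 rad/s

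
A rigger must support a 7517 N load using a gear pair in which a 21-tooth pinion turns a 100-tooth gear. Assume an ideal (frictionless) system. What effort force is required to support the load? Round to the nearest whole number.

1579 N

Gear pair MA = 100/21 = 4.7619.
Effort = load / MA = 7517 / 4.7619 = 1578.6 N.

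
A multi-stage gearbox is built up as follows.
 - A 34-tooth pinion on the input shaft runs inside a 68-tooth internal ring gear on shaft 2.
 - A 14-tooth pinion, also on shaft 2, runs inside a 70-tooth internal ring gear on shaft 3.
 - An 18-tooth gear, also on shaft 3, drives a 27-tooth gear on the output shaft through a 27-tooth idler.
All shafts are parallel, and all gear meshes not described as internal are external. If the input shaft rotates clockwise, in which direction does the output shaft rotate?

the input shaft → shaft 2: internal mesh, same direction → CW.
shaft 2 → shaft 3: internal mesh, same direction → CW.
shaft 3 → the output shaft: driver → idler → driven is 2 external meshes, 2 reversals → CW.
2 reversals in total — an even number — so the output shaft turns the same way as the input shaft.

clockwise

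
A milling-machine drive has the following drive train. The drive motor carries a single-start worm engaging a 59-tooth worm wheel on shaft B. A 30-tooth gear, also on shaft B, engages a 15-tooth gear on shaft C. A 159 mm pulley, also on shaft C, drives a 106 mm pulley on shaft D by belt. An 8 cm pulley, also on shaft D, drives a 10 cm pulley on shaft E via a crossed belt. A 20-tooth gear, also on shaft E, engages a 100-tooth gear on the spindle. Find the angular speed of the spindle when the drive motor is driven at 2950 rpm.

Worm: ratio = 59/1 = 59, so shaft B turns at 2950 / 59 = 50 rpm.
Gear mesh: ratio = 15/30 = 0.5, so shaft C turns at 50 / 0.5 = 100 rpm.
Belt: ratio = 106/159 = 0.66667, so shaft D turns at 100 / 0.66667 = 150 rpm.
Belt: ratio = 10/8 = 1.25, so shaft E turns at 150 / 1.25 = 120 rpm.
Gear mesh: ratio = 100/20 = 5, so the spindle turns at 120 / 5 = 24 rpm.

24 rpm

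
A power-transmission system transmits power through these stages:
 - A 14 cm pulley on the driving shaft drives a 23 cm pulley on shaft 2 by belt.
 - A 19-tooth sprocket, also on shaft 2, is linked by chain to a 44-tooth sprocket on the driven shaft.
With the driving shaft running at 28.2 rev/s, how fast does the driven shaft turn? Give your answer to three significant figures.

7.41 rev/s

the driving shaft → shaft 2 (belt, 23/14): 28.2 ÷ 1.6429 = 17.165 rev/s
shaft 2 → the driven shaft (chain, 44/19): 17.165 ÷ 2.3158 = 7.4123 rev/s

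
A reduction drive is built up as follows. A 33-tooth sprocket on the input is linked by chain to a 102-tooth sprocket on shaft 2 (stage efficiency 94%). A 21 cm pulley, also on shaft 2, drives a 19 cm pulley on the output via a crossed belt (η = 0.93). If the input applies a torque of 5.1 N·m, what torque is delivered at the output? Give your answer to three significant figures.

12.5 N·m

After the chain (102/33): 5.1 × 3.0909 × 0.94 = 14.818 N·m
After the belt (19/21): 14.818 × 0.90476 × 0.93 = 12.468 N·m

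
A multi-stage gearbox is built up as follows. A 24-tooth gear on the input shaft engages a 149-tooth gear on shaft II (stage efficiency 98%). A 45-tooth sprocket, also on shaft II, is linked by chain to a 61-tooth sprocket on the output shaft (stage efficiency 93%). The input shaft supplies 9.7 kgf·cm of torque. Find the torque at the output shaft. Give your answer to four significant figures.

74.40 kgf·cm

gear mesh 149/24 = 6.2083 → τ = 9.7·6.2083·0.98 = 59.016 kgf·cm
chain 61/45 = 1.3556 → τ = 59.016·1.3556·0.93 = 74.4 kgf·cm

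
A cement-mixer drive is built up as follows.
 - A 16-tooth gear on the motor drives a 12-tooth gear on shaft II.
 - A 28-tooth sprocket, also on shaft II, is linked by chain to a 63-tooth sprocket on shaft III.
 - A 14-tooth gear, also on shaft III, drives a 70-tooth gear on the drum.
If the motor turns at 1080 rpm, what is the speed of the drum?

gear mesh 12/16 = 0.75 → 1080/0.75 = 1440 rpm
chain 63/28 = 2.25 → 1440/2.25 = 640 rpm
gear mesh 70/14 = 5 → 640/5 = 128 rpm

128 rpm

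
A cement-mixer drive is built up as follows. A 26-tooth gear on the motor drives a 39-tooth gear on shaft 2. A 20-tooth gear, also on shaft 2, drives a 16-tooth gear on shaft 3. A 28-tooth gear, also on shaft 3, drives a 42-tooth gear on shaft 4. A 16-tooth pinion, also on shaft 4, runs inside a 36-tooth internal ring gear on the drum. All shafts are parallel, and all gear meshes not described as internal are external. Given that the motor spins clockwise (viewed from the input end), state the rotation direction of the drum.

anticlockwise

the motor → shaft 2: external mesh, 1 reversal → CCW.
shaft 2 → shaft 3: external mesh, 1 reversal → CW.
shaft 3 → shaft 4: external mesh, 1 reversal → CCW.
shaft 4 → the drum: internal mesh, same direction → CCW.
3 reversals in total — an odd number — so the drum turns opposite to the motor.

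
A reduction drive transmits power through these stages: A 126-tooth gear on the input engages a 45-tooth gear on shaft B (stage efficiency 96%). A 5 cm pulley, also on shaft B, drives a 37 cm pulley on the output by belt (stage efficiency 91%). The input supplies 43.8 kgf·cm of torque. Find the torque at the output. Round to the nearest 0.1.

gear mesh 45/126 = 0.35714 → τ = 43.8·0.35714·0.96 = 15.017 kgf·cm
belt 37/5 = 7.4 → τ = 15.017·7.4·0.91 = 101.13 kgf·cm

101.1 kgf·cm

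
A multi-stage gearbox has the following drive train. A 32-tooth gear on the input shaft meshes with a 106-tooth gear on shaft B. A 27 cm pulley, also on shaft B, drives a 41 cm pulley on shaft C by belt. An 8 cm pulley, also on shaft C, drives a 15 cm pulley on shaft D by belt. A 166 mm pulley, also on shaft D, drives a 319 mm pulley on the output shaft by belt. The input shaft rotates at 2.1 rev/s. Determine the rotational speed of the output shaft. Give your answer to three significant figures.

the input shaft → shaft B (gear mesh, 106/32): 2.1 ÷ 3.3125 = 0.63396 rev/s
shaft B → shaft C (belt, 41/27): 0.63396 ÷ 1.5185 = 0.41749 rev/s
shaft C → shaft D (belt, 15/8): 0.41749 ÷ 1.875 = 0.22266 rev/s
shaft D → the output shaft (belt, 319/166): 0.22266 ÷ 1.9217 = 0.11587 rev/s

0.116 rev/s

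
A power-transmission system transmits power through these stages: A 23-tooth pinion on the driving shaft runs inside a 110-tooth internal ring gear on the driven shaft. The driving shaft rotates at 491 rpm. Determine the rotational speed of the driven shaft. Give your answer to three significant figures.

the driving shaft → the driven shaft (internal gear, 110/23): 491 ÷ 4.7826 = 102.66 rpm

103 rpm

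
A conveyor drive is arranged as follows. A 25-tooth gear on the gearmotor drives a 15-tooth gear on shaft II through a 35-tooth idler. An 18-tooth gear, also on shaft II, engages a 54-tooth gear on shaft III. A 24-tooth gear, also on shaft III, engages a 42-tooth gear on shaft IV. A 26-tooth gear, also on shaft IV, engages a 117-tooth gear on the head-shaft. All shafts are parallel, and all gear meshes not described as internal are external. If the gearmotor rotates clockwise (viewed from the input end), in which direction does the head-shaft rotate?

the gearmotor → shaft II: driver → idler → driven is 2 external meshes, 2 reversals → CW.
shaft II → shaft III: external mesh, 1 reversal → CCW.
shaft III → shaft IV: external mesh, 1 reversal → CW.
shaft IV → the head-shaft: external mesh, 1 reversal → CCW.
5 reversals in total — an odd number — so the head-shaft turns opposite to the gearmotor.

counterclockwise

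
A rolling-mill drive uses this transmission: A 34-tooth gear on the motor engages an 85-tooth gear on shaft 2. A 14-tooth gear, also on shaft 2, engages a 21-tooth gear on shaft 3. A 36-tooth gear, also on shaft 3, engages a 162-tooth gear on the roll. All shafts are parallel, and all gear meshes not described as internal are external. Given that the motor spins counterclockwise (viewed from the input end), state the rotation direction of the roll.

the motor → shaft 2: external mesh, 1 reversal → CW.
shaft 2 → shaft 3: external mesh, 1 reversal → CCW.
shaft 3 → the roll: external mesh, 1 reversal → CW.
3 reversals in total — an odd number — so the roll turns opposite to the motor.

clockwise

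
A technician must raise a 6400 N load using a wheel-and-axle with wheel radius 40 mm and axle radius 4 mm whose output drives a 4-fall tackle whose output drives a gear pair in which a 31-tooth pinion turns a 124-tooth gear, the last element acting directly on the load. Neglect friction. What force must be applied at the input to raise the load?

40 N

Wheel-and-axle MA = R/r = 40/4 = 10.
Block-and-tackle MA = number of supporting rope parts = 4.
Gear pair MA = 124/31 = 4.
Combined ideal MA = 10 × 4 × 4 = 160.
Effort = load / MA = 6400 / 160 = 40 N.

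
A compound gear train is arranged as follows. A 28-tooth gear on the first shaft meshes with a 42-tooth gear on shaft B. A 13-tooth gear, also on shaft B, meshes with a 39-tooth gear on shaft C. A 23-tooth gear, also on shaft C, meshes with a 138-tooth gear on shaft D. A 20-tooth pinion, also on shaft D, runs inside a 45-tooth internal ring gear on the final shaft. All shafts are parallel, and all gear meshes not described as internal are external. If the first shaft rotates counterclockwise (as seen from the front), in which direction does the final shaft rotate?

the first shaft → shaft B: external mesh, 1 reversal → CW.
shaft B → shaft C: external mesh, 1 reversal → CCW.
shaft C → shaft D: external mesh, 1 reversal → CW.
shaft D → the final shaft: internal mesh, same direction → CW.
3 reversals in total — an odd number — so the final shaft turns opposite to the first shaft.

clockwise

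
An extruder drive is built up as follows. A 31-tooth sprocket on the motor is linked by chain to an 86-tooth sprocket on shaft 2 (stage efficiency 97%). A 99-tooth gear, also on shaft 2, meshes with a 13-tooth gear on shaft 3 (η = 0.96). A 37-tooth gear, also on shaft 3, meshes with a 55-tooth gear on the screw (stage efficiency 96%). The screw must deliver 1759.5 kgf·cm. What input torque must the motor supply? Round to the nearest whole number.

3635 kgf·cm

Overall ratio R = 2.7742 × 0.13131 × 1.4865 = 0.54151; overall efficiency η = 0.97 × 0.96 × 0.96 = 0.8940.
Input torque = output torque / (R × η) = 1759.5 / (0.54151 × 0.8940) = 3634.7 kgf·cm.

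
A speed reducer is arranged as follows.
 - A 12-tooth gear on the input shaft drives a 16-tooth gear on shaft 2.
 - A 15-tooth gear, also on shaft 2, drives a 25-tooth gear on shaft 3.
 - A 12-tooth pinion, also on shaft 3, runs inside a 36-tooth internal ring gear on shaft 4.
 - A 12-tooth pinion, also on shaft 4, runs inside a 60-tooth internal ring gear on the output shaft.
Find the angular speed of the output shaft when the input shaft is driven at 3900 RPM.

117 RPM

Gear mesh: ratio = 16/12 = 1.3333, so shaft 2 turns at 3900 / 1.3333 = 2925 RPM.
Gear mesh: ratio = 25/15 = 1.6667, so shaft 3 turns at 2925 / 1.6667 = 1755 RPM.
Internal gear: ratio = 36/12 = 3, so shaft 4 turns at 1755 / 3 = 585 RPM.
Internal gear: ratio = 60/12 = 5, so the output shaft turns at 585 / 5 = 117 RPM.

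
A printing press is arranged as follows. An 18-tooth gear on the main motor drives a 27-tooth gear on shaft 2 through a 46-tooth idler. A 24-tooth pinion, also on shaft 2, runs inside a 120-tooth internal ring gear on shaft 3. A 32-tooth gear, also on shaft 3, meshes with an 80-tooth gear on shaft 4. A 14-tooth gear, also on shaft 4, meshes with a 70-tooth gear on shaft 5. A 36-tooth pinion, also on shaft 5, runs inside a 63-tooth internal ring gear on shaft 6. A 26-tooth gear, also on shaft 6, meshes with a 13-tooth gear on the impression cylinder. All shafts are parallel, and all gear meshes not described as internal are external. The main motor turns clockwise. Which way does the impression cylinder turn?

counterclockwise

the main motor → shaft 2: driver → idler → driven is 2 external meshes, 2 reversals → CW.
shaft 2 → shaft 3: internal mesh, same direction → CW.
shaft 3 → shaft 4: external mesh, 1 reversal → CCW.
shaft 4 → shaft 5: external mesh, 1 reversal → CW.
shaft 5 → shaft 6: internal mesh, same direction → CW.
shaft 6 → the impression cylinder: external mesh, 1 reversal → CCW.
5 reversals in total — an odd number — so the impression cylinder turns opposite to the main motor.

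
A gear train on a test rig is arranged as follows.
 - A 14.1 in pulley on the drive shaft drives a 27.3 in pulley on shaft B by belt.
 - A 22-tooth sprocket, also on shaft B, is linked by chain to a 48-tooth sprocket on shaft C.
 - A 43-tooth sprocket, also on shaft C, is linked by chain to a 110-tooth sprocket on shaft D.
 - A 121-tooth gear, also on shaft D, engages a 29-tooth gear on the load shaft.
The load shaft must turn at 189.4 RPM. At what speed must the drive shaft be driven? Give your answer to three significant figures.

491 RPM

Overall ratio R = 1.9362 × 2.1818 × 2.5581 × 0.23967 = 2.59.
Required input speed = output speed × R = 189.4 × 2.59 = 490.55 RPM.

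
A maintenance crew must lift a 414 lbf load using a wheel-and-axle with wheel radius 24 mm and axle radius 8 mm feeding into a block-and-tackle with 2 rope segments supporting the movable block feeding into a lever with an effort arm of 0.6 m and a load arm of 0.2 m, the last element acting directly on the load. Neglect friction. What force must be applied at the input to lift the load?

23 lbf

Wheel-and-axle MA = R/r = 24/8 = 3.
Block-and-tackle MA = number of supporting rope parts = 2.
Lever MA = effort arm / load arm = 0.6/0.2 = 3.
Combined ideal MA = 3 × 2 × 3 = 18.
Effort = load / MA = 414 / 18 = 23 lbf.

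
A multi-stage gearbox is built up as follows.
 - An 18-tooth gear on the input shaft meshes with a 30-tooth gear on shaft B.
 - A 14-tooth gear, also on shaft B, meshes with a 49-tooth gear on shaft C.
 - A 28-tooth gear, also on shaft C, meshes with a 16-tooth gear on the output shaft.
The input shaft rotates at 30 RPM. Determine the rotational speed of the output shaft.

gear mesh 30/18 = 1.6667 → 30/1.6667 = 18 RPM
gear mesh 49/14 = 3.5 → 18/3.5 = 5.1429 RPM
gear mesh 16/28 = 0.57143 → 5.1429/0.57143 = 9 RPM

9 RPM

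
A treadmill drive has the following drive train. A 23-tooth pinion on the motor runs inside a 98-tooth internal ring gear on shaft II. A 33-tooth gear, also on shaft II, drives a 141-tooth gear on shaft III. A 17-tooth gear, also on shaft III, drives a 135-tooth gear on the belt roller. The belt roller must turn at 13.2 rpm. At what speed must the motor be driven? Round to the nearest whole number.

1908 rpm

Overall ratio R = 4.2609 × 4.2727 × 7.9412 = 144.57.
Required input speed = output speed × R = 13.2 × 144.57 = 1908.4 rpm.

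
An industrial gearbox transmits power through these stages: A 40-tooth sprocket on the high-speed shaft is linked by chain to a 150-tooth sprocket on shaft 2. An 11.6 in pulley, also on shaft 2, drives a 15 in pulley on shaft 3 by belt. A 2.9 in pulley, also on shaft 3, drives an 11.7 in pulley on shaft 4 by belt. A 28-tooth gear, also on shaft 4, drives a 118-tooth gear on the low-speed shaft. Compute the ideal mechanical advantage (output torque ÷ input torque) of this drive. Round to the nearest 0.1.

Each stage contributes driven/driver: chain 150/40 = 3.75, belt 15/11.6 = 1.2931, belt 11.7/2.9 = 4.0345, gear mesh 118/28 = 4.2143.
Overall: 3.75 × 1.2931 × 4.0345 × 4.2143 = 82.447.

82.4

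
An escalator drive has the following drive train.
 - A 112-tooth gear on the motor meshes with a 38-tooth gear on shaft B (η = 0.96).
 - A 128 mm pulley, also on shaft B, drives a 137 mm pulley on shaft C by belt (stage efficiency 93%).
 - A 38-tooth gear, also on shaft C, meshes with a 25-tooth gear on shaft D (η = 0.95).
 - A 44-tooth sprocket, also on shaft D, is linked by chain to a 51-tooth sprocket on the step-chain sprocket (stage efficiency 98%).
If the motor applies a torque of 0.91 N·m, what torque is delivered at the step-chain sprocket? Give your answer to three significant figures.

After the gear mesh (38/112): 0.91 × 0.33929 × 0.96 = 0.2964 N·m
After the belt (137/128): 0.2964 × 1.0703 × 0.93 = 0.29503 N·m
After the gear mesh (25/38): 0.29503 × 0.65789 × 0.95 = 0.1844 N·m
After the chain (51/44): 0.1844 × 1.1591 × 0.98 = 0.20946 N·m

0.209 N·m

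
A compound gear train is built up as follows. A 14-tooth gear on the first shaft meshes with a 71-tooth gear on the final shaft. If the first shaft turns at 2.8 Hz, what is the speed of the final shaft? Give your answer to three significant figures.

the first shaft → the final shaft (gear mesh, 71/14): 2.8 ÷ 5.0714 = 0.55211 Hz

0.552 Hz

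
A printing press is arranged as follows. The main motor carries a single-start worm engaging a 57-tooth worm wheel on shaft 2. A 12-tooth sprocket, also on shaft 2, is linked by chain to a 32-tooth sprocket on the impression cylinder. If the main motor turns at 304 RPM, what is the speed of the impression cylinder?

Worm: ratio = 57/1 = 57, so shaft 2 turns at 304 / 57 = 5.3333 RPM.
Chain: ratio = 32/12 = 2.6667, so the impression cylinder turns at 5.3333 / 2.6667 = 2 RPM.

2 RPM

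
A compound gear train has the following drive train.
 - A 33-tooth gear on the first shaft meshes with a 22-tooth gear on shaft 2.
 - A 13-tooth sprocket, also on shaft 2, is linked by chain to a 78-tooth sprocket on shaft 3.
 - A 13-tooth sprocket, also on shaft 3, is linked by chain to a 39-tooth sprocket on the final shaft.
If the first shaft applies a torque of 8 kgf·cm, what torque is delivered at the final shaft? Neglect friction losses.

96 kgf·cm

Gear mesh: ratio = 22/33 = 0.66667; torque at shaft 2 = 8 × 0.66667 = 5.3333 kgf·cm.
Chain: ratio = 78/13 = 6; torque at shaft 3 = 5.3333 × 6 = 32 kgf·cm.
Chain: ratio = 39/13 = 3; torque at the final shaft = 32 × 3 = 96 kgf·cm.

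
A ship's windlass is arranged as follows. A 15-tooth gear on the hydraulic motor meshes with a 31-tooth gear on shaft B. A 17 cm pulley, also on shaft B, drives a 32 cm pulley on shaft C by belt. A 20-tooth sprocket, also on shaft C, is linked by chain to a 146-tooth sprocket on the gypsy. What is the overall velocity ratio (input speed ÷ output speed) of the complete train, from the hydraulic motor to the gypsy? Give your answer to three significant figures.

Each stage contributes driven/driver: gear mesh 31/15 = 2.0667, belt 32/17 = 1.8824, chain 146/20 = 7.3.
Overall: 2.0667 × 1.8824 × 7.3 = 28.398.

28.4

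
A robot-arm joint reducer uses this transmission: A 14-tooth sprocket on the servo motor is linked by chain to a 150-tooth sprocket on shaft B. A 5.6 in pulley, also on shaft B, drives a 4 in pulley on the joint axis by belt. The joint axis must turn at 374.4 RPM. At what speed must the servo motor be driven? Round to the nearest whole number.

Overall ratio R = 10.714 × 0.71429 = 7.6531.
Required input speed = output speed × R = 374.4 × 7.6531 = 2865.3 RPM.

2865 RPM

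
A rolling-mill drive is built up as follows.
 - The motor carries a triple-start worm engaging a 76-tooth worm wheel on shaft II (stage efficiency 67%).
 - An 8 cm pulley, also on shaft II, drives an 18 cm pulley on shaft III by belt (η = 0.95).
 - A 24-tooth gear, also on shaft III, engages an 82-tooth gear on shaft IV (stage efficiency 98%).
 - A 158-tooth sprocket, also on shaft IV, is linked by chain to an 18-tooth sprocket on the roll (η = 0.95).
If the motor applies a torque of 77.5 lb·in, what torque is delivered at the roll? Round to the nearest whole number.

worm 76/3 = 25.333 → τ = 77.5·25.333·0.67 = 1315.4 lb·in
belt 18/8 = 2.25 → τ = 1315.4·2.25·0.95 = 2811.7 lb·in
gear mesh 82/24 = 3.4167 → τ = 2811.7·3.4167·0.98 = 9414.6 lb·in
chain 18/158 = 0.11392 → τ = 9414.6·0.11392·0.95 = 1018.9 lb·in

1019 lb·in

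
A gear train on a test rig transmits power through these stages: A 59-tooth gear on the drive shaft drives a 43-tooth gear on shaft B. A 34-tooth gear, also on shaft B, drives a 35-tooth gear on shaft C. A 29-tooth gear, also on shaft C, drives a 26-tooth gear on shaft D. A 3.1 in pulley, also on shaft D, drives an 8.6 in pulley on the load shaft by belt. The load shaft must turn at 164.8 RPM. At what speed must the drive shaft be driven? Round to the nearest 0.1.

307.5 RPM

Overall ratio R = 0.72881 × 1.0294 × 0.89655 × 2.7742 = 1.866.
Required input speed = output speed × R = 164.8 × 1.866 = 307.52 RPM.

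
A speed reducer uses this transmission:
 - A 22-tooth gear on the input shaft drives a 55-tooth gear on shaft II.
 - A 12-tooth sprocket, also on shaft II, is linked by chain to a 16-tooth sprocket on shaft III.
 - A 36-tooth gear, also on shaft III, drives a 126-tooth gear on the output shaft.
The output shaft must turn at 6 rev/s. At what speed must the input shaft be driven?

70 rev/s

Overall ratio R = 2.5 × 1.3333 × 3.5 = 11.667.
Required input speed = output speed × R = 6 × 11.667 = 70 rev/s.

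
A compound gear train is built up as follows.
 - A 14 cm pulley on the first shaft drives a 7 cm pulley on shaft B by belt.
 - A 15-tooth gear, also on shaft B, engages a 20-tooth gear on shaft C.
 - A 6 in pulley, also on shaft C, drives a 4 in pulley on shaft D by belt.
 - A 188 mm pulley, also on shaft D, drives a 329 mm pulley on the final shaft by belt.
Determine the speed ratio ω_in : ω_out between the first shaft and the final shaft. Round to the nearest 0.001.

0.778

Each stage contributes driven/driver: belt 7/14 = 0.5, gear mesh 20/15 = 1.3333, belt 4/6 = 0.66667, belt 329/188 = 1.75.
Overall: 0.5 × 1.3333 × 0.66667 × 1.75 = 0.77778.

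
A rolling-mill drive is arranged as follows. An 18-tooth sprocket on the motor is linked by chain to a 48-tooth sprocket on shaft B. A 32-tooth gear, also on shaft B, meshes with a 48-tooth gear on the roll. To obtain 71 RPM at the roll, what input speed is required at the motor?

284 RPM

Overall ratio R = 2.6667 × 1.5 = 4.
Required input speed = output speed × R = 71 × 4 = 284 RPM.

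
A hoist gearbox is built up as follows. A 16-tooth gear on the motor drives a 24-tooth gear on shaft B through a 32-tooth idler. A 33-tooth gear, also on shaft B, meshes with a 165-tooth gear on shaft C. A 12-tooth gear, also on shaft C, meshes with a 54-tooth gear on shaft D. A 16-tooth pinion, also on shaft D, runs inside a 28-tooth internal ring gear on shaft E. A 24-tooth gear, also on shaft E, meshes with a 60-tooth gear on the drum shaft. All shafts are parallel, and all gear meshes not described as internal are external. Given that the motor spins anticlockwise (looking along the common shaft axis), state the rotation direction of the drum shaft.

the motor → shaft B: driver → idler → driven is 2 external meshes, 2 reversals → CCW.
shaft B → shaft C: external mesh, 1 reversal → CW.
shaft C → shaft D: external mesh, 1 reversal → CCW.
shaft D → shaft E: internal mesh, same direction → CCW.
shaft E → the drum shaft: external mesh, 1 reversal → CW.
5 reversals in total — an odd number — so the drum shaft turns opposite to the motor.

clockwise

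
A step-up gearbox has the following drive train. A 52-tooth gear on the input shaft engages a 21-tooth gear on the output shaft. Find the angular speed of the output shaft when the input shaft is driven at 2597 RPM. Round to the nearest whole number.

6431 RPM

the input shaft → the output shaft (gear mesh, 21/52): 2597 ÷ 0.40385 = 6430.7 RPM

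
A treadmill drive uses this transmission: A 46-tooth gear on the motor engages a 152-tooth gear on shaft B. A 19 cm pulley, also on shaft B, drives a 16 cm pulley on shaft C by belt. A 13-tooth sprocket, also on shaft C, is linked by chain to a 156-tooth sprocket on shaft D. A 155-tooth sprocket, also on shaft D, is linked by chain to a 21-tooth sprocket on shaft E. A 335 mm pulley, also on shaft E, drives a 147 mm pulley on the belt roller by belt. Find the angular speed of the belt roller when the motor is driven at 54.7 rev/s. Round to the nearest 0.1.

gear mesh 152/46 = 3.3043 → 54.7/3.3043 = 16.554 rev/s
belt 16/19 = 0.84211 → 16.554/0.84211 = 19.658 rev/s
chain 156/13 = 12 → 19.658/12 = 1.6382 rev/s
chain 21/155 = 0.13548 → 1.6382/0.13548 = 12.091 rev/s
belt 147/335 = 0.43881 → 12.091/0.43881 = 27.555 rev/s

27.6 rev/s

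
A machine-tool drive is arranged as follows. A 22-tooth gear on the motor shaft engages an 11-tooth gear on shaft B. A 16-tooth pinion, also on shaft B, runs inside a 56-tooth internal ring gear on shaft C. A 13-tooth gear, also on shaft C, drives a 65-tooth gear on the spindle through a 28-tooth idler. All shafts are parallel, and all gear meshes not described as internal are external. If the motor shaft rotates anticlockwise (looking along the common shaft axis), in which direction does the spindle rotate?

clockwise

the motor shaft → shaft B: external mesh, 1 reversal → CW.
shaft B → shaft C: internal mesh, same direction → CW.
shaft C → the spindle: driver → idler → driven is 2 external meshes, 2 reversals → CW.
3 reversals in total — an odd number — so the spindle turns opposite to the motor shaft.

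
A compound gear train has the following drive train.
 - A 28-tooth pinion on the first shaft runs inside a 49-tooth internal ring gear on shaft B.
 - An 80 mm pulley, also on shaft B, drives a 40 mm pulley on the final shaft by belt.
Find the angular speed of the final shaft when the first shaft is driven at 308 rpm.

internal gear 49/28 = 1.75 → 308/1.75 = 176 rpm
belt 40/80 = 0.5 → 176/0.5 = 352 rpm

352 rpm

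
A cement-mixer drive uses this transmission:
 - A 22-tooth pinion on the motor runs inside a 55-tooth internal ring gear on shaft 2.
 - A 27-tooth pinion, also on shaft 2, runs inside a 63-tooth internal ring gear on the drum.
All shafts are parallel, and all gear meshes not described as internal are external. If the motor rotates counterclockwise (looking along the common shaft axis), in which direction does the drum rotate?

the motor → shaft 2: internal mesh, same direction → CCW.
shaft 2 → the drum: internal mesh, same direction → CCW.
0 reversals in total — an even number — so the drum turns the same way as the motor.

counterclockwise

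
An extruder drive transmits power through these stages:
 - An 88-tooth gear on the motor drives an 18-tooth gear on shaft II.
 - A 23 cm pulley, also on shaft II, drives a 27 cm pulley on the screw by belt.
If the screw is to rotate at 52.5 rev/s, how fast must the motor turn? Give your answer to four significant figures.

Overall ratio R = 0.20455 × 1.1739 = 0.24012.
Required input speed = output speed × R = 52.5 × 0.24012 = 12.606 rev/s.

12.61 rev/s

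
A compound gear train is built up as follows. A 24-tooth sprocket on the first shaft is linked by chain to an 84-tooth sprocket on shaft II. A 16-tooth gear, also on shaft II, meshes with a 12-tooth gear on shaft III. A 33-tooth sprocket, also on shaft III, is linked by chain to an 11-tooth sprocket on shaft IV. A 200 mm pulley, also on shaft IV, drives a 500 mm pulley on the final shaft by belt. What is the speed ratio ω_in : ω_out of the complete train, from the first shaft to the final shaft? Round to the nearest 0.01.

2.19

Each stage contributes driven/driver: chain 84/24 = 3.5, gear mesh 12/16 = 0.75, chain 11/33 = 0.33333, belt 500/200 = 2.5.
Overall: 3.5 × 0.75 × 0.33333 × 2.5 = 2.1875.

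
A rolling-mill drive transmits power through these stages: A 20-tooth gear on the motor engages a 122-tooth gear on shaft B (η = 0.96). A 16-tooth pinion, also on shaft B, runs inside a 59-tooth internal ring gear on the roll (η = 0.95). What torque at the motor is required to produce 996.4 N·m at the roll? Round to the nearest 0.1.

48.6 N·m

Overall ratio R = 6.1 × 3.6875 = 22.494; overall efficiency η = 0.96 × 0.95 = 0.9120.
Input torque = output torque / (R × η) = 996.4 / (22.494 × 0.9120) = 48.571 N·m.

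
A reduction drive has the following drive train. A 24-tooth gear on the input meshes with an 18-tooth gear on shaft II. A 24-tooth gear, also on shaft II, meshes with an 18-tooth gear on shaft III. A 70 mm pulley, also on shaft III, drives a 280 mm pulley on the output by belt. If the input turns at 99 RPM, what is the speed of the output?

gear mesh 18/24 = 0.75 → 99/0.75 = 132 RPM
gear mesh 18/24 = 0.75 → 132/0.75 = 176 RPM
belt 280/70 = 4 → 176/4 = 44 RPM

44 RPM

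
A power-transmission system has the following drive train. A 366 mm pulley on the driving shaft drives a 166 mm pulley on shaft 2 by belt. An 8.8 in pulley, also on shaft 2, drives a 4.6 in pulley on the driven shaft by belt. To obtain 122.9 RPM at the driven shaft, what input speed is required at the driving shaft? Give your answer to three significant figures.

29.1 RPM

Overall ratio R = 0.45355 × 0.52273 = 0.23708.
Required input speed = output speed × R = 122.9 × 0.23708 = 29.138 RPM.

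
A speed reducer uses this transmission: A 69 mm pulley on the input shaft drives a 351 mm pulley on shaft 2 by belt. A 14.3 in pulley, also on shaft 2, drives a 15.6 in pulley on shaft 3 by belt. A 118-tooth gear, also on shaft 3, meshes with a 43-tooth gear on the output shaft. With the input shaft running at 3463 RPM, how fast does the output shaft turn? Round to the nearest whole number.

1712 RPM

the input shaft → shaft 2 (belt, 351/69): 3463 ÷ 5.087 = 680.76 RPM
shaft 2 → shaft 3 (belt, 15.6/14.3): 680.76 ÷ 1.0909 = 624.03 RPM
shaft 3 → the output shaft (gear mesh, 43/118): 624.03 ÷ 0.36441 = 1712.5 RPM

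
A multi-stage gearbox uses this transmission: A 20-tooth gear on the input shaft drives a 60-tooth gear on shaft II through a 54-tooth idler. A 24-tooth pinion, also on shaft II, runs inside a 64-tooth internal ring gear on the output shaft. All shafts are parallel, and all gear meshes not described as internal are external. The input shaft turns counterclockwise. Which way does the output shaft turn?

counterclockwise

the input shaft → shaft II: driver → idler → driven is 2 external meshes, 2 reversals → CCW.
shaft II → the output shaft: internal mesh, same direction → CCW.
2 reversals in total — an even number — so the output shaft turns the same way as the input shaft.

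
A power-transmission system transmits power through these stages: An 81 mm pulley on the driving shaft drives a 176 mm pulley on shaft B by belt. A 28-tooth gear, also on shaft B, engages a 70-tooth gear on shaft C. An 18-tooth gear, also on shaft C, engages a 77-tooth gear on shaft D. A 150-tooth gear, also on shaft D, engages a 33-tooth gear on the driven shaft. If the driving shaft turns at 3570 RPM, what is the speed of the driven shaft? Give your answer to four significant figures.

698.3 RPM

Belt: ratio = 176/81 = 2.1728, so shaft B turns at 3570 / 2.1728 = 1643 RPM.
Gear mesh: ratio = 70/28 = 2.5, so shaft C turns at 1643 / 2.5 = 657.2 RPM.
Gear mesh: ratio = 77/18 = 4.2778, so shaft D turns at 657.2 / 4.2778 = 153.63 RPM.
Gear mesh: ratio = 33/150 = 0.22, so the driven shaft turns at 153.63 / 0.22 = 698.33 RPM.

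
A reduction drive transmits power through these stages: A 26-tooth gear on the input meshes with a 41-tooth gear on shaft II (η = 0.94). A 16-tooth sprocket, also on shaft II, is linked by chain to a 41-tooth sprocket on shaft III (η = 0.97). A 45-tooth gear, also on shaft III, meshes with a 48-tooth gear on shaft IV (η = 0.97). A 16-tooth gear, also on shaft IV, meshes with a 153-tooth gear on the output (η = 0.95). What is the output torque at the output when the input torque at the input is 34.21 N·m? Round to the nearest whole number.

Gear mesh: ratio = 41/26 = 1.5769; torque at shaft II = 34.21 × 1.5769 × 0.94 = 50.71 N·m.
Chain: ratio = 41/16 = 2.5625; torque at shaft III = 50.71 × 2.5625 × 0.97 = 126.05 N·m.
Gear mesh: ratio = 48/45 = 1.0667; torque at shaft IV = 126.05 × 1.0667 × 0.97 = 130.41 N·m.
Gear mesh: ratio = 153/16 = 9.5625; torque at the output = 130.41 × 9.5625 × 0.95 = 1184.7 N·m.

1185 N·m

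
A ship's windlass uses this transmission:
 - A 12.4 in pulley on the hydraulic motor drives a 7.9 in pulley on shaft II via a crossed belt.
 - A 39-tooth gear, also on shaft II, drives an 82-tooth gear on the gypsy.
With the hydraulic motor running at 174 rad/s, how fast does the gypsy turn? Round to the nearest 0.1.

the hydraulic motor → shaft II (belt, 7.9/12.4): 174 ÷ 0.6371 = 273.11 rad/s
shaft II → the gypsy (gear mesh, 82/39): 273.11 ÷ 2.1026 = 129.9 rad/s

129.9 rad/s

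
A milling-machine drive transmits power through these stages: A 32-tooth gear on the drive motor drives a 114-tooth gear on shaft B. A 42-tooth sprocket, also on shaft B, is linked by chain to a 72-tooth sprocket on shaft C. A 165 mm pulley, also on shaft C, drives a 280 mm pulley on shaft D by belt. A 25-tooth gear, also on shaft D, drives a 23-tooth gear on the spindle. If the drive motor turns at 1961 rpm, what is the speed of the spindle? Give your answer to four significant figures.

Gear mesh: ratio = 114/32 = 3.5625, so shaft B turns at 1961 / 3.5625 = 550.46 rpm.
Chain: ratio = 72/42 = 1.7143, so shaft C turns at 550.46 / 1.7143 = 321.1 rpm.
Belt: ratio = 280/165 = 1.697, so shaft D turns at 321.1 / 1.697 = 189.22 rpm.
Gear mesh: ratio = 23/25 = 0.92, so the spindle turns at 189.22 / 0.92 = 205.67 rpm.

205.7 rpm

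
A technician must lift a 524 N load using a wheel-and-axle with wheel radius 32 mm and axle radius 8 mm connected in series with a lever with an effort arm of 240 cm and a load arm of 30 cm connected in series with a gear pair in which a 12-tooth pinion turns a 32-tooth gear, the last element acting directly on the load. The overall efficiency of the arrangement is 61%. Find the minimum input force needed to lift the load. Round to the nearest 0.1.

10.1 N

Wheel-and-axle MA = R/r = 32/8 = 4.
Lever MA = effort arm / load arm = 240/30 = 8.
Gear pair MA = 32/12 = 2.6667.
Combined ideal MA = 4 × 8 × 2.6667 = 85.333.
Actual MA = 85.333 × 0.61 = 52.053.
Effort = load / actual MA = 524 / 52.053 = 10.067 N.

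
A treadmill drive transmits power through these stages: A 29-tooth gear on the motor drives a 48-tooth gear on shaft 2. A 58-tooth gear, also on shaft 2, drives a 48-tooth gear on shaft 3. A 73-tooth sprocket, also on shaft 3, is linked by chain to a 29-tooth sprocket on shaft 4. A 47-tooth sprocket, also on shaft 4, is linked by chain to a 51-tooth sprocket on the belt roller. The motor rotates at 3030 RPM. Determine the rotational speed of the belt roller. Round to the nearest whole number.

5131 RPM

Gear mesh: ratio = 48/29 = 1.6552, so shaft 2 turns at 3030 / 1.6552 = 1830.6 RPM.
Gear mesh: ratio = 48/58 = 0.82759, so shaft 3 turns at 1830.6 / 0.82759 = 2212 RPM.
Chain: ratio = 29/73 = 0.39726, so shaft 4 turns at 2212 / 0.39726 = 5568.2 RPM.
Chain: ratio = 51/47 = 1.0851, so the belt roller turns at 5568.2 / 1.0851 = 5131.4 RPM.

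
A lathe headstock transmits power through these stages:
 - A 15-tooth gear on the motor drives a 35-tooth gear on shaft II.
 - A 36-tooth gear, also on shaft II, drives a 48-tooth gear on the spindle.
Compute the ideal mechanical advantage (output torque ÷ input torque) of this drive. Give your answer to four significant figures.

3.111

Each stage contributes driven/driver: gear mesh 35/15 = 2.3333, gear mesh 48/36 = 1.3333.
Overall: 2.3333 × 1.3333 = 3.1111.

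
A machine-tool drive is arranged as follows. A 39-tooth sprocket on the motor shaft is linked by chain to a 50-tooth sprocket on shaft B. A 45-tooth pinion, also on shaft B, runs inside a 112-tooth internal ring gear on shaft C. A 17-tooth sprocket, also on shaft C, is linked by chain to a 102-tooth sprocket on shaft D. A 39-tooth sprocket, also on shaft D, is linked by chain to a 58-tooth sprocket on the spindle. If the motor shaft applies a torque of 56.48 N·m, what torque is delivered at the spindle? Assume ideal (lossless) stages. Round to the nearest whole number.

1608 N·m

Chain: ratio = 50/39 = 1.2821; torque at shaft B = 56.48 × 1.2821 = 72.41 N·m.
Internal gear: ratio = 112/45 = 2.4889; torque at shaft C = 72.41 × 2.4889 = 180.22 N·m.
Chain: ratio = 102/17 = 6; torque at shaft D = 180.22 × 6 = 1081.3 N·m.
Chain: ratio = 58/39 = 1.4872; torque at the spindle = 1081.3 × 1.4872 = 1608.1 N·m.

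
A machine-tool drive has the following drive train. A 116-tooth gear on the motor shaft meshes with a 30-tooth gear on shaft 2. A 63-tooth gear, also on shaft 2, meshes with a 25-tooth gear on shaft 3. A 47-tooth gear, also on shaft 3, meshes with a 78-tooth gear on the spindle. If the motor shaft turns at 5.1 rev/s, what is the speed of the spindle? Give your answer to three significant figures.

gear mesh 30/116 = 0.25862 → 5.1/0.25862 = 19.72 rev/s
gear mesh 25/63 = 0.39683 → 19.72/0.39683 = 49.694 rev/s
gear mesh 78/47 = 1.6596 → 49.694/1.6596 = 29.944 rev/s

29.9 rev/s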